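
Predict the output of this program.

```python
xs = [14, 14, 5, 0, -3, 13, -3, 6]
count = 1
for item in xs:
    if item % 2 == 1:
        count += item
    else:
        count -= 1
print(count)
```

9

item=14: not odd, count = 1-1 = 0
item=14: not odd, count = 0-1 = -1
item=5: odd, count = (-1)+5 = 4
item=0: not odd, count = 4-1 = 3
item=-3: odd, count = 3+(-3) = 0
item=13: odd, count = 0+13 = 13
item=-3: odd, count = 13+(-3) = 10
item=6: not odd, count = 10-1 = 9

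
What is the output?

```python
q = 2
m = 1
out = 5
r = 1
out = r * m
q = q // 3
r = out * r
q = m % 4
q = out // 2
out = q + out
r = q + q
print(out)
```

out = 1*1 = 1
q = 2//3 = 0
r = 1*1 = 1
q = 1%4 = 1
q = 1//2 = 0
out = 0+1 = 1
r = 0+0 = 0

1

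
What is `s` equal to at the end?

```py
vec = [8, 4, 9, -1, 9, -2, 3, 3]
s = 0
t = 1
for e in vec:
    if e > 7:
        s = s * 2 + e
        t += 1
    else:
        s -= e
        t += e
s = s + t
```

52

e=8: >7, s = 0*2+8 = 8; t=2
e=4: not >7, s = 8-4 = 4; t=6
e=9: >7, s = 4*2+9 = 17; t=7
e=-1: not >7, s = 17-(-1) = 18; t=6
e=9: >7, s = 18*2+9 = 45; t=7
e=-2: not >7, s = 45-(-2) = 47; t=5
e=3: not >7, s = 47-3 = 44; t=8
e=3: not >7, s = 44-3 = 41; t=11
s+t = 41+11 = 52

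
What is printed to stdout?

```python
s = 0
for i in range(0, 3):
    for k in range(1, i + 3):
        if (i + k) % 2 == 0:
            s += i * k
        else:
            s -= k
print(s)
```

9

i=0,k=1: odd sum, s = 0-1 = -1
i=0,k=2: even sum, s = (-1)+0 = -1
i=1,k=1: even sum, s = (-1)+1 = 0
i=1,k=2: odd sum, s = 0-2 = -2
i=1,k=3: even sum, s = (-2)+3 = 1
i=2,k=1: odd sum, s = 1-1 = 0
i=2,k=2: even sum, s = 0+4 = 4
i=2,k=3: odd sum, s = 4-3 = 1
i=2,k=4: even sum, s = 1+8 = 9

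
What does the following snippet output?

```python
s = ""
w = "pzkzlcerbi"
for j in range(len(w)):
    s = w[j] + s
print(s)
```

ibreclzkzp

j=0: prepend 'p' → 'p'
j=1: prepend 'z' → 'zp'
j=2: prepend 'k' → 'kzp'
j=3: prepend 'z' → 'zkzp'
j=4: prepend 'l' → 'lzkzp'
j=5: prepend 'c' → 'clzkzp'
j=6: prepend 'e' → 'eclzkzp'
j=7: prepend 'r' → 'reclzkzp'
j=8: prepend 'b' → 'breclzkzp'
j=9: prepend 'i' → 'ibreclzkzp'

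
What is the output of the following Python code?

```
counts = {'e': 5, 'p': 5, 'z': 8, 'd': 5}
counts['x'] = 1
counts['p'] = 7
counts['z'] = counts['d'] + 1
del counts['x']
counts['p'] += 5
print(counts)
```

counts['x'] = 1 → {'e': 5, 'p': 5, 'z': 8, 'd': 5, 'x': 1}
counts['p'] = 7 → {'e': 5, 'p': 7, 'z': 8, 'd': 5, 'x': 1}
counts['z'] = counts['d']+1 = 6 → {'e': 5, 'p': 7, 'z': 6, 'd': 5, 'x': 1}
del 'x' → {'e': 5, 'p': 7, 'z': 6, 'd': 5}
counts['p'] = 7+5 = 12 → {'e': 5, 'p': 12, 'z': 6, 'd': 5}

{'e': 5, 'p': 12, 'z': 6, 'd': 5}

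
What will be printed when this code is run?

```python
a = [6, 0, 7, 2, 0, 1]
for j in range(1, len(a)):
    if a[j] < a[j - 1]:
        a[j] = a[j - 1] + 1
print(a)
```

[6, 7, 7, 8, 9, 10]

j=1: 0<6, a[1] = 6+1 = 7 → [6, 7, 7, 2, 0, 1]
j=2: 7>=7, unchanged → [6, 7, 7, 2, 0, 1]
j=3: 2<7, a[3] = 7+1 = 8 → [6, 7, 7, 8, 0, 1]
j=4: 0<8, a[4] = 8+1 = 9 → [6, 7, 7, 8, 9, 1]
j=5: 1<9, a[5] = 9+1 = 10 → [6, 7, 7, 8, 9, 10]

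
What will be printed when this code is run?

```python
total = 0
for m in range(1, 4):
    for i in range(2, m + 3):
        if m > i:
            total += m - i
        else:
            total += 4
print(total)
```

33

m=1,i=2: not 1>2, total = 0+4 = 4
m=1,i=3: not 1>3, total = 4+4 = 8
m=2,i=2: not 2>2, total = 8+4 = 12
m=2,i=3: not 2>3, total = 12+4 = 16
m=2,i=4: not 2>4, total = 16+4 = 20
m=3,i=2: 3>2, total = 20+1 = 21
m=3,i=3: not 3>3, total = 21+4 = 25
m=3,i=4: not 3>4, total = 25+4 = 29
m=3,i=5: not 3>5, total = 29+4 = 33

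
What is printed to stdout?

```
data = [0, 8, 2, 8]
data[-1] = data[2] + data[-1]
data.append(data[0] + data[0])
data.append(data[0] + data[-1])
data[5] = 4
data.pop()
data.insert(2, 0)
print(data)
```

[0, 8, 0, 2, 10, 0]

data[-1] = data[2]+data[-1] = 2+8 = 10 → [0, 8, 2, 10]
append data[0]+data[0] = 0+0 = 0 → [0, 8, 2, 10, 0]
append data[0]+data[-1] = 0+0 = 0 → [0, 8, 2, 10, 0, 0]
data[5] = 4 → [0, 8, 2, 10, 0, 4]
pop() removes 4 → [0, 8, 2, 10, 0]
insert 0 at 2 → [0, 8, 0, 2, 10, 0]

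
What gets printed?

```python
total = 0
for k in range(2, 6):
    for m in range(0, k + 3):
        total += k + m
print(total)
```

k=2,m=0: total = 0+2 = 2
k=2,m=1: total = 2+3 = 5
k=2,m=2: total = 5+4 = 9
k=2,m=3: total = 9+5 = 14
k=2,m=4: total = 14+6 = 20
k=3,m=0: total = 20+3 = 23
k=3,m=1: total = 23+4 = 27
k=3,m=2: total = 27+5 = 32
k=3,m=3: total = 32+6 = 38
k=3,m=4: total = 38+7 = 45
k=3,m=5: total = 45+8 = 53
k=4,m=0: total = 53+4 = 57
k=4,m=1: total = 57+5 = 62
k=4,m=2: total = 62+6 = 68
k=4,m=3: total = 68+7 = 75
k=4,m=4: total = 75+8 = 83
k=4,m=5: total = 83+9 = 92
k=4,m=6: total = 92+10 = 102
k=5,m=0: total = 102+5 = 107
k=5,m=1: total = 107+6 = 113
k=5,m=2: total = 113+7 = 120
k=5,m=3: total = 120+8 = 128
k=5,m=4: total = 128+9 = 137
k=5,m=5: total = 137+10 = 147
k=5,m=6: total = 147+11 = 158
k=5,m=7: total = 158+12 = 170

170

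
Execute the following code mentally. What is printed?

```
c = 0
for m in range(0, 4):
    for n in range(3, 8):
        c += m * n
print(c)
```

m=0,n=3: c = 0+0 = 0
m=0,n=4: c = 0+0 = 0
m=0,n=5: c = 0+0 = 0
m=0,n=6: c = 0+0 = 0
m=0,n=7: c = 0+0 = 0
m=1,n=3: c = 0+3 = 3
m=1,n=4: c = 3+4 = 7
m=1,n=5: c = 7+5 = 12
m=1,n=6: c = 12+6 = 18
m=1,n=7: c = 18+7 = 25
m=2,n=3: c = 25+6 = 31
m=2,n=4: c = 31+8 = 39
m=2,n=5: c = 39+10 = 49
m=2,n=6: c = 49+12 = 61
m=2,n=7: c = 61+14 = 75
m=3,n=3: c = 75+9 = 84
m=3,n=4: c = 84+12 = 96
m=3,n=5: c = 96+15 = 111
m=3,n=6: c = 111+18 = 129
m=3,n=7: c = 129+21 = 150

150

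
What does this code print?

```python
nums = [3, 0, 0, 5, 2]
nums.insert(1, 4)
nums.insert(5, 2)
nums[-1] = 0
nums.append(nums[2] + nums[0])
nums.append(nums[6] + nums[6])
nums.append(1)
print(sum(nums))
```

18

insert 4 at 1 → [3, 4, 0, 0, 5, 2]
insert 2 at 5 → [3, 4, 0, 0, 5, 2, 2]
nums[-1] = 0 → [3, 4, 0, 0, 5, 2, 0]
append nums[2]+nums[0] = 0+3 = 3 → [3, 4, 0, 0, 5, 2, 0, 3]
append nums[6]+nums[6] = 0+0 = 0 → [3, 4, 0, 0, 5, 2, 0, 3, 0]
append 1 → [3, 4, 0, 0, 5, 2, 0, 3, 0, 1]
sum = 18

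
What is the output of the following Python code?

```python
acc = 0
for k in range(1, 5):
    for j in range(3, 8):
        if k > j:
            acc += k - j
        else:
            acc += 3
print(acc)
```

k=1,j=3: not 1>3, acc = 0+3 = 3
k=1,j=4: not 1>4, acc = 3+3 = 6
k=1,j=5: not 1>5, acc = 6+3 = 9
k=1,j=6: not 1>6, acc = 9+3 = 12
k=1,j=7: not 1>7, acc = 12+3 = 15
k=2,j=3: not 2>3, acc = 15+3 = 18
k=2,j=4: not 2>4, acc = 18+3 = 21
k=2,j=5: not 2>5, acc = 21+3 = 24
k=2,j=6: not 2>6, acc = 24+3 = 27
k=2,j=7: not 2>7, acc = 27+3 = 30
k=3,j=3: not 3>3, acc = 30+3 = 33
k=3,j=4: not 3>4, acc = 33+3 = 36
k=3,j=5: not 3>5, acc = 36+3 = 39
k=3,j=6: not 3>6, acc = 39+3 = 42
k=3,j=7: not 3>7, acc = 42+3 = 45
k=4,j=3: 4>3, acc = 45+1 = 46
k=4,j=4: not 4>4, acc = 46+3 = 49
k=4,j=5: not 4>5, acc = 49+3 = 52
k=4,j=6: not 4>6, acc = 52+3 = 55
k=4,j=7: not 4>7, acc = 55+3 = 58

58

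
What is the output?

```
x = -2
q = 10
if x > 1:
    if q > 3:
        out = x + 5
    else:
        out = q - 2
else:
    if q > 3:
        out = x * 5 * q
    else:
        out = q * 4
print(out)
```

x=-2, q=10
x > 1 is False; q > 3 is True
→ out = x * 5 * q = -100

-100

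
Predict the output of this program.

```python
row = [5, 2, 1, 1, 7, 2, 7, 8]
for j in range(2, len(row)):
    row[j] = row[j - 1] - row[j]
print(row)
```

[5, 2, 1, 0, -7, -9, -16, -24]

j=2: row[2] = 2-1 = 1 → [5, 2, 1, 1, 7, 2, 7, 8]
j=3: row[3] = 1-1 = 0 → [5, 2, 1, 0, 7, 2, 7, 8]
j=4: row[4] = 0-7 = -7 → [5, 2, 1, 0, -7, 2, 7, 8]
j=5: row[5] = (-7)-2 = -9 → [5, 2, 1, 0, -7, -9, 7, 8]
j=6: row[6] = (-9)-7 = -16 → [5, 2, 1, 0, -7, -9, -16, 8]
j=7: row[7] = (-16)-8 = -24 → [5, 2, 1, 0, -7, -9, -16, -24]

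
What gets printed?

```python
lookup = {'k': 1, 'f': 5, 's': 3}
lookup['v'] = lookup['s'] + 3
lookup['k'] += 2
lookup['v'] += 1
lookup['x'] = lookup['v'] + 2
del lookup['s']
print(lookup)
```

lookup['v'] = lookup['s']+3 = 6 → {'k': 1, 'f': 5, 's': 3, 'v': 6}
lookup['k'] = 1+2 = 3 → {'k': 3, 'f': 5, 's': 3, 'v': 6}
lookup['v'] = 6+1 = 7 → {'k': 3, 'f': 5, 's': 3, 'v': 7}
lookup['x'] = lookup['v']+2 = 9 → {'k': 3, 'f': 5, 's': 3, 'v': 7, 'x': 9}
del 's' → {'k': 3, 'f': 5, 'v': 7, 'x': 9}

{'k': 3, 'f': 5, 'v': 7, 'x': 9}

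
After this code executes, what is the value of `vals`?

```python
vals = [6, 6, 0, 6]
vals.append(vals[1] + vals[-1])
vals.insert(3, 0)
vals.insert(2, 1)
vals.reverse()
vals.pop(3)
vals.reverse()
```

[6, 6, 1, 0, 6, 12]

append vals[1]+vals[-1] = 6+6 = 12 → [6, 6, 0, 6, 12]
insert 0 at 3 → [6, 6, 0, 0, 6, 12]
insert 1 at 2 → [6, 6, 1, 0, 0, 6, 12]
reverse → [12, 6, 0, 0, 1, 6, 6]
pop(3) removes 0 → [12, 6, 0, 1, 6, 6]
reverse → [6, 6, 1, 0, 6, 12]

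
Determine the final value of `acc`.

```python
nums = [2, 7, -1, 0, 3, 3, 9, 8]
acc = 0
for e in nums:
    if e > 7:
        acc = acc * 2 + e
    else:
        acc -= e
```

e=2: not >7, acc = 0-2 = -2
e=7: not >7, acc = (-2)-7 = -9
e=-1: not >7, acc = (-9)-(-1) = -8
e=0: not >7, acc = (-8)-0 = -8
e=3: not >7, acc = (-8)-3 = -11
e=3: not >7, acc = (-11)-3 = -14
e=9: >7, acc = (-14)*2+9 = -19
e=8: >7, acc = (-19)*2+8 = -30

-30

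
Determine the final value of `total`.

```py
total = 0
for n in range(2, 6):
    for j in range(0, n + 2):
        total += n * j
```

207

n=2,j=0: total = 0+0 = 0
n=2,j=1: total = 0+2 = 2
n=2,j=2: total = 2+4 = 6
n=2,j=3: total = 6+6 = 12
n=3,j=0: total = 12+0 = 12
n=3,j=1: total = 12+3 = 15
n=3,j=2: total = 15+6 = 21
n=3,j=3: total = 21+9 = 30
n=3,j=4: total = 30+12 = 42
n=4,j=0: total = 42+0 = 42
n=4,j=1: total = 42+4 = 46
n=4,j=2: total = 46+8 = 54
n=4,j=3: total = 54+12 = 66
n=4,j=4: total = 66+16 = 82
n=4,j=5: total = 82+20 = 102
n=5,j=0: total = 102+0 = 102
n=5,j=1: total = 102+5 = 107
n=5,j=2: total = 107+10 = 117
n=5,j=3: total = 117+15 = 132
n=5,j=4: total = 132+20 = 152
n=5,j=5: total = 152+25 = 177
n=5,j=6: total = 177+30 = 207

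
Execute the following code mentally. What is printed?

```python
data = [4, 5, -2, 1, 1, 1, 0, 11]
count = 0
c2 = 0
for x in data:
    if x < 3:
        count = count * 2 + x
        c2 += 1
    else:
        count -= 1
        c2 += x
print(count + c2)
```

-58

x=4: not <3, count = 0-1 = -1; c2=4
x=5: not <3, count = (-1)-1 = -2; c2=9
x=-2: <3, count = (-2)*2+(-2) = -6; c2=10
x=1: <3, count = (-6)*2+1 = -11; c2=11
x=1: <3, count = (-11)*2+1 = -21; c2=12
x=1: <3, count = (-21)*2+1 = -41; c2=13
x=0: <3, count = (-41)*2+0 = -82; c2=14
x=11: not <3, count = (-82)-1 = -83; c2=25
count+c2 = (-83)+25 = -58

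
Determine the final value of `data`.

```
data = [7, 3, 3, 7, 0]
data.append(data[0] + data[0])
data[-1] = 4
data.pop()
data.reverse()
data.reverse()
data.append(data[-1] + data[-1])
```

append data[0]+data[0] = 7+7 = 14 → [7, 3, 3, 7, 0, 14]
data[-1] = 4 → [7, 3, 3, 7, 0, 4]
pop() removes 4 → [7, 3, 3, 7, 0]
reverse → [0, 7, 3, 3, 7]
reverse → [7, 3, 3, 7, 0]
append data[-1]+data[-1] = 0+0 = 0 → [7, 3, 3, 7, 0, 0]

[7, 3, 3, 7, 0, 0]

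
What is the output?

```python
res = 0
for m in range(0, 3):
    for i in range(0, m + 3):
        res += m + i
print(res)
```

33

m=0,i=0: res = 0+0 = 0
m=0,i=1: res = 0+1 = 1
m=0,i=2: res = 1+2 = 3
m=1,i=0: res = 3+1 = 4
m=1,i=1: res = 4+2 = 6
m=1,i=2: res = 6+3 = 9
m=1,i=3: res = 9+4 = 13
m=2,i=0: res = 13+2 = 15
m=2,i=1: res = 15+3 = 18
m=2,i=2: res = 18+4 = 22
m=2,i=3: res = 22+5 = 27
m=2,i=4: res = 27+6 = 33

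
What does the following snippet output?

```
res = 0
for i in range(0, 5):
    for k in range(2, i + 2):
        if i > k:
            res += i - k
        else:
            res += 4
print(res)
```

i=1,k=2: not 1>2, res = 0+4 = 4
i=2,k=2: not 2>2, res = 4+4 = 8
i=2,k=3: not 2>3, res = 8+4 = 12
i=3,k=2: 3>2, res = 12+1 = 13
i=3,k=3: not 3>3, res = 13+4 = 17
i=3,k=4: not 3>4, res = 17+4 = 21
i=4,k=2: 4>2, res = 21+2 = 23
i=4,k=3: 4>3, res = 23+1 = 24
i=4,k=4: not 4>4, res = 24+4 = 28
i=4,k=5: not 4>5, res = 28+4 = 32

32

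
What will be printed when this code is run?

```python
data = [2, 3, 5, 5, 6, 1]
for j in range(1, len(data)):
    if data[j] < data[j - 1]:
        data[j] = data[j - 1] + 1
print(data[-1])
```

j=1: 3>=2, unchanged → [2, 3, 5, 5, 6, 1]
j=2: 5>=3, unchanged → [2, 3, 5, 5, 6, 1]
j=3: 5>=5, unchanged → [2, 3, 5, 5, 6, 1]
j=4: 6>=5, unchanged → [2, 3, 5, 5, 6, 1]
j=5: 1<6, data[5] = 6+1 = 7 → [2, 3, 5, 5, 6, 7]

7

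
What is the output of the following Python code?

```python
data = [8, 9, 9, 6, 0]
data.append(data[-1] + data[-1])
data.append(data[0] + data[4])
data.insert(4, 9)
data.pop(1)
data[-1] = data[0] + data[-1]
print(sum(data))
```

48

append data[-1]+data[-1] = 0+0 = 0 → [8, 9, 9, 6, 0, 0]
append data[0]+data[4] = 8+0 = 8 → [8, 9, 9, 6, 0, 0, 8]
insert 9 at 4 → [8, 9, 9, 6, 9, 0, 0, 8]
pop(1) removes 9 → [8, 9, 6, 9, 0, 0, 8]
data[-1] = data[0]+data[-1] = 8+8 = 16 → [8, 9, 6, 9, 0, 0, 16]
sum = 48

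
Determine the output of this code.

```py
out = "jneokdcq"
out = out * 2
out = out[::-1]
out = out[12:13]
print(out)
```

o

repeat ×2 → 'jneokdcqjneokdcq'
reverse → 'qcdkoenjqcdkoenj'
slice [12:13] → 'o'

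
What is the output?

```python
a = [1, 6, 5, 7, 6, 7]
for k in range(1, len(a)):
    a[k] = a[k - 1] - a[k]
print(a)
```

[1, -5, -10, -17, -23, -30]

k=1: a[1] = 1-6 = -5 → [1, -5, 5, 7, 6, 7]
k=2: a[2] = (-5)-5 = -10 → [1, -5, -10, 7, 6, 7]
k=3: a[3] = (-10)-7 = -17 → [1, -5, -10, -17, 6, 7]
k=4: a[4] = (-17)-6 = -23 → [1, -5, -10, -17, -23, 7]
k=5: a[5] = (-23)-7 = -30 → [1, -5, -10, -17, -23, -30]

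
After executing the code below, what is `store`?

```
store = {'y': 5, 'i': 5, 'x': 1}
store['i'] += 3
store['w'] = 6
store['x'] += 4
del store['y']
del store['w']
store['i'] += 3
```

{'i': 11, 'x': 5}

store['i'] = 5+3 = 8 → {'y': 5, 'i': 8, 'x': 1}
store['w'] = 6 → {'y': 5, 'i': 8, 'x': 1, 'w': 6}
store['x'] = 1+4 = 5 → {'y': 5, 'i': 8, 'x': 5, 'w': 6}
del 'y' → {'i': 8, 'x': 5, 'w': 6}
del 'w' → {'i': 8, 'x': 5}
store['i'] = 8+3 = 11 → {'i': 11, 'x': 5}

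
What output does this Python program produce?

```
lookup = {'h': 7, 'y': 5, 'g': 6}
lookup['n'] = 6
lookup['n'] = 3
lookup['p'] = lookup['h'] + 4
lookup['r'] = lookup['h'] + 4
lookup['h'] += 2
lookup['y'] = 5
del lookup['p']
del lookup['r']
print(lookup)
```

{'h': 9, 'y': 5, 'g': 6, 'n': 3}

lookup['n'] = 6 → {'h': 7, 'y': 5, 'g': 6, 'n': 6}
lookup['n'] = 3 → {'h': 7, 'y': 5, 'g': 6, 'n': 3}
lookup['p'] = lookup['h']+4 = 11 → {'h': 7, 'y': 5, 'g': 6, 'n': 3, 'p': 11}
lookup['r'] = lookup['h']+4 = 11 → {'h': 7, 'y': 5, 'g': 6, 'n': 3, 'p': 11, 'r': 11}
lookup['h'] = 7+2 = 9 → {'h': 9, 'y': 5, 'g': 6, 'n': 3, 'p': 11, 'r': 11}
lookup['y'] = 5 → {'h': 9, 'y': 5, 'g': 6, 'n': 3, 'p': 11, 'r': 11}
del 'p' → {'h': 9, 'y': 5, 'g': 6, 'n': 3, 'r': 11}
del 'r' → {'h': 9, 'y': 5, 'g': 6, 'n': 3}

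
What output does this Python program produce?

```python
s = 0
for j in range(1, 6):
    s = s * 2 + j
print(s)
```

57

j=1: s = 0*2+1 = 1
j=2: s = 1*2+2 = 4
j=3: s = 4*2+3 = 11
j=4: s = 11*2+4 = 26
j=5: s = 26*2+5 = 57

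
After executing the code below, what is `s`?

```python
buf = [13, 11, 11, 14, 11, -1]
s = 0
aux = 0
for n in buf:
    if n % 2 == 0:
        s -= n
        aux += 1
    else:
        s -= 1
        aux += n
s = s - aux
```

n=13: not even, s = 0-1 = -1; aux=13
n=11: not even, s = (-1)-1 = -2; aux=24
n=11: not even, s = (-2)-1 = -3; aux=35
n=14: even, s = (-3)-14 = -17; aux=36
n=11: not even, s = (-17)-1 = -18; aux=47
n=-1: not even, s = (-18)-1 = -19; aux=46
s-aux = (-19)-46 = -65

-65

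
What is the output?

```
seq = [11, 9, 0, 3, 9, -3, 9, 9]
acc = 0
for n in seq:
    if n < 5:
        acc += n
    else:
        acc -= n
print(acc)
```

-47

n=11: not <5, acc = 0-11 = -11
n=9: not <5, acc = (-11)-9 = -20
n=0: <5, acc = (-20)+0 = -20
n=3: <5, acc = (-20)+3 = -17
n=9: not <5, acc = (-17)-9 = -26
n=-3: <5, acc = (-26)+(-3) = -29
n=9: not <5, acc = (-29)-9 = -38
n=9: not <5, acc = (-38)-9 = -47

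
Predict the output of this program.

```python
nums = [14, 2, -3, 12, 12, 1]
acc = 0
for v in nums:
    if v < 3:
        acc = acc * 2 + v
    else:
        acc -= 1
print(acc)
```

v=14: not <3, acc = 0-1 = -1
v=2: <3, acc = (-1)*2+2 = 0
v=-3: <3, acc = 0*2+(-3) = -3
v=12: not <3, acc = (-3)-1 = -4
v=12: not <3, acc = (-4)-1 = -5
v=1: <3, acc = (-5)*2+1 = -9

-9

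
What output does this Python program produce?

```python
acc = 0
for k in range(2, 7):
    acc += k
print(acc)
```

20

k=2: acc = 0+2 = 2
k=3: acc = 2+3 = 5
k=4: acc = 5+4 = 9
k=5: acc = 9+5 = 14
k=6: acc = 14+6 = 20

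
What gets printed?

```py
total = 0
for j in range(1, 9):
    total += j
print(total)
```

j=1: total = 0+1 = 1
j=2: total = 1+2 = 3
j=3: total = 3+3 = 6
j=4: total = 6+4 = 10
j=5: total = 10+5 = 15
j=6: total = 15+6 = 21
j=7: total = 21+7 = 28
j=8: total = 28+8 = 36

36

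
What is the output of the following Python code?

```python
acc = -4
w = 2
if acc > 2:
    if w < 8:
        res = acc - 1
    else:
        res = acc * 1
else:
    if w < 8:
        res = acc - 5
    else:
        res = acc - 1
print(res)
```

acc=-4, w=2
acc > 2 is False; w < 8 is True
→ res = acc - 5 = -9

-9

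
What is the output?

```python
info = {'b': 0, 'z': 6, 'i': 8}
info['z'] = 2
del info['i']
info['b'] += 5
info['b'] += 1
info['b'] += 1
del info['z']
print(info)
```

{'b': 7}

info['z'] = 2 → {'b': 0, 'z': 2, 'i': 8}
del 'i' → {'b': 0, 'z': 2}
info['b'] = 0+5 = 5 → {'b': 5, 'z': 2}
info['b'] = 5+1 = 6 → {'b': 6, 'z': 2}
info['b'] = 6+1 = 7 → {'b': 7, 'z': 2}
del 'z' → {'b': 7}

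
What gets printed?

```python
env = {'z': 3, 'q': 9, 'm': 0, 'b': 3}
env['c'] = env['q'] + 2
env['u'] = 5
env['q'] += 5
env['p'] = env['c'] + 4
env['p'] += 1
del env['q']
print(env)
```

env['c'] = env['q']+2 = 11 → {'z': 3, 'q': 9, 'm': 0, 'b': 3, 'c': 11}
env['u'] = 5 → {'z': 3, 'q': 9, 'm': 0, 'b': 3, 'c': 11, 'u': 5}
env['q'] = 9+5 = 14 → {'z': 3, 'q': 14, 'm': 0, 'b': 3, 'c': 11, 'u': 5}
env['p'] = env['c']+4 = 15 → {'z': 3, 'q': 14, 'm': 0, 'b': 3, 'c': 11, 'u': 5, 'p': 15}
env['p'] = 15+1 = 16 → {'z': 3, 'q': 14, 'm': 0, 'b': 3, 'c': 11, 'u': 5, 'p': 16}
del 'q' → {'z': 3, 'm': 0, 'b': 3, 'c': 11, 'u': 5, 'p': 16}

{'z': 3, 'm': 0, 'b': 3, 'c': 11, 'u': 5, 'p': 16}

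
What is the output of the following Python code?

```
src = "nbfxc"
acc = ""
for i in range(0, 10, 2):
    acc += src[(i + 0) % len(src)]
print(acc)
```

nfcbx

i=0: add src[0]='n' → 'n'
i=2: add src[2]='f' → 'nf'
i=4: add src[4]='c' → 'nfc'
i=6: add src[1]='b' → 'nfcb'
i=8: add src[3]='x' → 'nfcbx'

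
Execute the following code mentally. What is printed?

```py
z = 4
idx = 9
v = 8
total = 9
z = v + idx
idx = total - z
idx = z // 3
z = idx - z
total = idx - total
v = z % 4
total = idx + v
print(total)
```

z = 8+9 = 17
idx = 9-17 = -8
idx = 17//3 = 5
z = 5-17 = -12
total = 5-9 = -4
v = (-12)%4 = 0
total = 5+0 = 5

5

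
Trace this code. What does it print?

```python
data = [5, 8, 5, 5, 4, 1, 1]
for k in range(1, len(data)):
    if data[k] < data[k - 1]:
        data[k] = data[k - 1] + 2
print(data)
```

[5, 8, 10, 12, 14, 16, 18]

k=1: 8>=5, unchanged → [5, 8, 5, 5, 4, 1, 1]
k=2: 5<8, data[2] = 8+2 = 10 → [5, 8, 10, 5, 4, 1, 1]
k=3: 5<10, data[3] = 10+2 = 12 → [5, 8, 10, 12, 4, 1, 1]
k=4: 4<12, data[4] = 12+2 = 14 → [5, 8, 10, 12, 14, 1, 1]
k=5: 1<14, data[5] = 14+2 = 16 → [5, 8, 10, 12, 14, 16, 1]
k=6: 1<16, data[6] = 16+2 = 18 → [5, 8, 10, 12, 14, 16, 18]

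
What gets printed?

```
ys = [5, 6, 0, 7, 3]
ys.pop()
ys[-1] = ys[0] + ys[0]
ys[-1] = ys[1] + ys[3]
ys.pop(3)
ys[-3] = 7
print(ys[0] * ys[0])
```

49

pop() removes 3 → [5, 6, 0, 7]
ys[-1] = ys[0]+ys[0] = 5+5 = 10 → [5, 6, 0, 10]
ys[-1] = ys[1]+ys[3] = 6+10 = 16 → [5, 6, 0, 16]
pop(3) removes 16 → [5, 6, 0]
ys[-3] = 7 → [7, 6, 0]
ys[0]*ys[0] = 7*7 = 49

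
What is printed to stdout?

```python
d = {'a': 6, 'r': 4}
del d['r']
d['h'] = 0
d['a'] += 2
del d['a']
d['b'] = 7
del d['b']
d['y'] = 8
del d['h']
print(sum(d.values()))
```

8

del 'r' → {'a': 6}
d['h'] = 0 → {'a': 6, 'h': 0}
d['a'] = 6+2 = 8 → {'a': 8, 'h': 0}
del 'a' → {'h': 0}
d['b'] = 7 → {'h': 0, 'b': 7}
del 'b' → {'h': 0}
d['y'] = 8 → {'h': 0, 'y': 8}
del 'h' → {'y': 8}
sum of values = 8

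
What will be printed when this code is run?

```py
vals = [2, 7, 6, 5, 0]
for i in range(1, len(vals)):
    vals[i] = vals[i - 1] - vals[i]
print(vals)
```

[2, -5, -11, -16, -16]

i=1: vals[1] = 2-7 = -5 → [2, -5, 6, 5, 0]
i=2: vals[2] = (-5)-6 = -11 → [2, -5, -11, 5, 0]
i=3: vals[3] = (-11)-5 = -16 → [2, -5, -11, -16, 0]
i=4: vals[4] = (-16)-0 = -16 → [2, -5, -11, -16, -16]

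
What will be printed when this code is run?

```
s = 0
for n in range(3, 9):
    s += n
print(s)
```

n=3: s = 0+3 = 3
n=4: s = 3+4 = 7
n=5: s = 7+5 = 12
n=6: s = 12+6 = 18
n=7: s = 18+7 = 25
n=8: s = 25+8 = 33

33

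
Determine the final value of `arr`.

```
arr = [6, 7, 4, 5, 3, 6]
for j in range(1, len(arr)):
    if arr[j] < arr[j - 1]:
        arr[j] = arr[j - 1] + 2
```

j=1: 7>=6, unchanged → [6, 7, 4, 5, 3, 6]
j=2: 4<7, arr[2] = 7+2 = 9 → [6, 7, 9, 5, 3, 6]
j=3: 5<9, arr[3] = 9+2 = 11 → [6, 7, 9, 11, 3, 6]
j=4: 3<11, arr[4] = 11+2 = 13 → [6, 7, 9, 11, 13, 6]
j=5: 6<13, arr[5] = 13+2 = 15 → [6, 7, 9, 11, 13, 15]

[6, 7, 9, 11, 13, 15]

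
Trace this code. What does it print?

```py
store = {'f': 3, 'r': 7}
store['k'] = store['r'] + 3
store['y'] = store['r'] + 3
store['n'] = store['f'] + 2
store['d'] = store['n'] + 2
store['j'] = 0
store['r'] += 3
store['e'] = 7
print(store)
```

store['k'] = store['r']+3 = 10 → {'f': 3, 'r': 7, 'k': 10}
store['y'] = store['r']+3 = 10 → {'f': 3, 'r': 7, 'k': 10, 'y': 10}
store['n'] = store['f']+2 = 5 → {'f': 3, 'r': 7, 'k': 10, 'y': 10, 'n': 5}
store['d'] = store['n']+2 = 7 → {'f': 3, 'r': 7, 'k': 10, 'y': 10, 'n': 5, 'd': 7}
store['j'] = 0 → {'f': 3, 'r': 7, 'k': 10, 'y': 10, 'n': 5, 'd': 7, 'j': 0}
store['r'] = 7+3 = 10 → {'f': 3, 'r': 10, 'k': 10, 'y': 10, 'n': 5, 'd': 7, 'j': 0}
store['e'] = 7 → {'f': 3, 'r': 10, 'k': 10, 'y': 10, 'n': 5, 'd': 7, 'j': 0, 'e': 7}

{'f': 3, 'r': 10, 'k': 10, 'y': 10, 'n': 5, 'd': 7, 'j': 0, 'e': 7}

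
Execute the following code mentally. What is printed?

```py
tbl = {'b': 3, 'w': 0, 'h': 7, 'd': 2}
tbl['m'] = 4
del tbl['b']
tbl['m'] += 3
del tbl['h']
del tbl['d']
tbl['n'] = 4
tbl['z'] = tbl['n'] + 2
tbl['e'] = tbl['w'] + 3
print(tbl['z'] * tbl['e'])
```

18

tbl['m'] = 4 → {'b': 3, 'w': 0, 'h': 7, 'd': 2, 'm': 4}
del 'b' → {'w': 0, 'h': 7, 'd': 2, 'm': 4}
tbl['m'] = 4+3 = 7 → {'w': 0, 'h': 7, 'd': 2, 'm': 7}
del 'h' → {'w': 0, 'd': 2, 'm': 7}
del 'd' → {'w': 0, 'm': 7}
tbl['n'] = 4 → {'w': 0, 'm': 7, 'n': 4}
tbl['z'] = tbl['n']+2 = 6 → {'w': 0, 'm': 7, 'n': 4, 'z': 6}
tbl['e'] = tbl['w']+3 = 3 → {'w': 0, 'm': 7, 'n': 4, 'z': 6, 'e': 3}
tbl['z']*tbl['e'] = 6*3 = 18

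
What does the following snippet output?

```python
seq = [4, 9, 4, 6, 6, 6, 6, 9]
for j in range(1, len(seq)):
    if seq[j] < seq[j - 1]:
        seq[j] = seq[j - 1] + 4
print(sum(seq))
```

j=1: 9>=4, unchanged → [4, 9, 4, 6, 6, 6, 6, 9]
j=2: 4<9, seq[2] = 9+4 = 13 → [4, 9, 13, 6, 6, 6, 6, 9]
j=3: 6<13, seq[3] = 13+4 = 17 → [4, 9, 13, 17, 6, 6, 6, 9]
j=4: 6<17, seq[4] = 17+4 = 21 → [4, 9, 13, 17, 21, 6, 6, 9]
j=5: 6<21, seq[5] = 21+4 = 25 → [4, 9, 13, 17, 21, 25, 6, 9]
j=6: 6<25, seq[6] = 25+4 = 29 → [4, 9, 13, 17, 21, 25, 29, 9]
j=7: 9<29, seq[7] = 29+4 = 33 → [4, 9, 13, 17, 21, 25, 29, 33]
sum = 151

151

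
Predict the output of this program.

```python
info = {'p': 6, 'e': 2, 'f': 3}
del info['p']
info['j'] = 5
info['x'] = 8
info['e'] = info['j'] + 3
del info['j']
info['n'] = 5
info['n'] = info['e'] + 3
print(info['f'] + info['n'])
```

14

del 'p' → {'e': 2, 'f': 3}
info['j'] = 5 → {'e': 2, 'f': 3, 'j': 5}
info['x'] = 8 → {'e': 2, 'f': 3, 'j': 5, 'x': 8}
info['e'] = info['j']+3 = 8 → {'e': 8, 'f': 3, 'j': 5, 'x': 8}
del 'j' → {'e': 8, 'f': 3, 'x': 8}
info['n'] = 5 → {'e': 8, 'f': 3, 'x': 8, 'n': 5}
info['n'] = info['e']+3 = 11 → {'e': 8, 'f': 3, 'x': 8, 'n': 11}
info['f']+info['n'] = 3+11 = 14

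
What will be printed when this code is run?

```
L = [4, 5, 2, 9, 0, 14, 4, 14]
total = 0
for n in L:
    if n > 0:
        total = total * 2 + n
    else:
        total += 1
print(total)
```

n=4: >0, total = 0*2+4 = 4
n=5: >0, total = 4*2+5 = 13
n=2: >0, total = 13*2+2 = 28
n=9: >0, total = 28*2+9 = 65
n=0: not >0, total = 65+1 = 66
n=14: >0, total = 66*2+14 = 146
n=4: >0, total = 146*2+4 = 296
n=14: >0, total = 296*2+14 = 606

606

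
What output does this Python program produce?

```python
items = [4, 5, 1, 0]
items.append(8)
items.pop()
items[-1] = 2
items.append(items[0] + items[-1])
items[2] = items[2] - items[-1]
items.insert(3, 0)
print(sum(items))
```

12

append 8 → [4, 5, 1, 0, 8]
pop() removes 8 → [4, 5, 1, 0]
items[-1] = 2 → [4, 5, 1, 2]
append items[0]+items[-1] = 4+2 = 6 → [4, 5, 1, 2, 6]
items[2] = items[2]-items[-1] = 1-6 = -5 → [4, 5, -5, 2, 6]
insert 0 at 3 → [4, 5, -5, 0, 2, 6]
sum = 12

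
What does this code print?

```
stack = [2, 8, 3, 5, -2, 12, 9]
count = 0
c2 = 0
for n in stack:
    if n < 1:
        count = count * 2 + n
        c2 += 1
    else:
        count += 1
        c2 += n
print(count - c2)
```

n=2: not <1, count = 0+1 = 1; c2=2
n=8: not <1, count = 1+1 = 2; c2=10
n=3: not <1, count = 2+1 = 3; c2=13
n=5: not <1, count = 3+1 = 4; c2=18
n=-2: <1, count = 4*2+(-2) = 6; c2=19
n=12: not <1, count = 6+1 = 7; c2=31
n=9: not <1, count = 7+1 = 8; c2=40
count-c2 = 8-40 = -32

-32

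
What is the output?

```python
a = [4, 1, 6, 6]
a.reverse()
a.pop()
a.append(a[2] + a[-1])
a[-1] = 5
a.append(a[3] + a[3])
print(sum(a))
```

reverse → [6, 6, 1, 4]
pop() removes 4 → [6, 6, 1]
append a[2]+a[-1] = 1+1 = 2 → [6, 6, 1, 2]
a[-1] = 5 → [6, 6, 1, 5]
append a[3]+a[3] = 5+5 = 10 → [6, 6, 1, 5, 10]
sum = 28

28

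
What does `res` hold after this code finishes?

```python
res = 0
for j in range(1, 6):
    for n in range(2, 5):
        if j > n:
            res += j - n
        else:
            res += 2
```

j=1,n=2: not 1>2, res = 0+2 = 2
j=1,n=3: not 1>3, res = 2+2 = 4
j=1,n=4: not 1>4, res = 4+2 = 6
j=2,n=2: not 2>2, res = 6+2 = 8
j=2,n=3: not 2>3, res = 8+2 = 10
j=2,n=4: not 2>4, res = 10+2 = 12
j=3,n=2: 3>2, res = 12+1 = 13
j=3,n=3: not 3>3, res = 13+2 = 15
j=3,n=4: not 3>4, res = 15+2 = 17
j=4,n=2: 4>2, res = 17+2 = 19
j=4,n=3: 4>3, res = 19+1 = 20
j=4,n=4: not 4>4, res = 20+2 = 22
j=5,n=2: 5>2, res = 22+3 = 25
j=5,n=3: 5>3, res = 25+2 = 27
j=5,n=4: 5>4, res = 27+1 = 28

28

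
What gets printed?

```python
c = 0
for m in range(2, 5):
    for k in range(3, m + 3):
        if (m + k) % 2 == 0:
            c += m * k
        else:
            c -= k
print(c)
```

m=2,k=3: odd sum, c = 0-3 = -3
m=2,k=4: even sum, c = (-3)+8 = 5
m=3,k=3: even sum, c = 5+9 = 14
m=3,k=4: odd sum, c = 14-4 = 10
m=3,k=5: even sum, c = 10+15 = 25
m=4,k=3: odd sum, c = 25-3 = 22
m=4,k=4: even sum, c = 22+16 = 38
m=4,k=5: odd sum, c = 38-5 = 33
m=4,k=6: even sum, c = 33+24 = 57

57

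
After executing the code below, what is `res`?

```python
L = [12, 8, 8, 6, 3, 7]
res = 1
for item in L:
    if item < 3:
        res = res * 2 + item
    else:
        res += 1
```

7

item=12: not <3, res = 1+1 = 2
item=8: not <3, res = 2+1 = 3
item=8: not <3, res = 3+1 = 4
item=6: not <3, res = 4+1 = 5
item=3: not <3, res = 5+1 = 6
item=7: not <3, res = 6+1 = 7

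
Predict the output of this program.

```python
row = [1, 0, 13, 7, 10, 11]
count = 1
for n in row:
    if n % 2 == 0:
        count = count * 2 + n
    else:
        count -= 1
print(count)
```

n=1: not even, count = 1-1 = 0
n=0: even, count = 0*2+0 = 0
n=13: not even, count = 0-1 = -1
n=7: not even, count = (-1)-1 = -2
n=10: even, count = (-2)*2+10 = 6
n=11: not even, count = 6-1 = 5

5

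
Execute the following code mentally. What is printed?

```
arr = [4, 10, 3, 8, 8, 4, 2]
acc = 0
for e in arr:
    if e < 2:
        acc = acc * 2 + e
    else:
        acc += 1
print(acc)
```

e=4: not <2, acc = 0+1 = 1
e=10: not <2, acc = 1+1 = 2
e=3: not <2, acc = 2+1 = 3
e=8: not <2, acc = 3+1 = 4
e=8: not <2, acc = 4+1 = 5
e=4: not <2, acc = 5+1 = 6
e=2: not <2, acc = 6+1 = 7

7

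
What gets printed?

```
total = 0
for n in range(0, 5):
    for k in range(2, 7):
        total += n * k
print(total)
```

n=0,k=2: total = 0+0 = 0
n=0,k=3: total = 0+0 = 0
n=0,k=4: total = 0+0 = 0
n=0,k=5: total = 0+0 = 0
n=0,k=6: total = 0+0 = 0
n=1,k=2: total = 0+2 = 2
n=1,k=3: total = 2+3 = 5
n=1,k=4: total = 5+4 = 9
n=1,k=5: total = 9+5 = 14
n=1,k=6: total = 14+6 = 20
n=2,k=2: total = 20+4 = 24
n=2,k=3: total = 24+6 = 30
n=2,k=4: total = 30+8 = 38
n=2,k=5: total = 38+10 = 48
n=2,k=6: total = 48+12 = 60
n=3,k=2: total = 60+6 = 66
n=3,k=3: total = 66+9 = 75
n=3,k=4: total = 75+12 = 87
n=3,k=5: total = 87+15 = 102
n=3,k=6: total = 102+18 = 120
n=4,k=2: total = 120+8 = 128
n=4,k=3: total = 128+12 = 140
n=4,k=4: total = 140+16 = 156
n=4,k=5: total = 156+20 = 176
n=4,k=6: total = 176+24 = 200

200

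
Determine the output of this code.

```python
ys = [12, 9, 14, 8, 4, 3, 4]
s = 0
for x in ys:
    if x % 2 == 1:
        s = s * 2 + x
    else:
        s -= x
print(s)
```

x=12: not odd, s = 0-12 = -12
x=9: odd, s = (-12)*2+9 = -15
x=14: not odd, s = (-15)-14 = -29
x=8: not odd, s = (-29)-8 = -37
x=4: not odd, s = (-37)-4 = -41
x=3: odd, s = (-41)*2+3 = -79
x=4: not odd, s = (-79)-4 = -83

-83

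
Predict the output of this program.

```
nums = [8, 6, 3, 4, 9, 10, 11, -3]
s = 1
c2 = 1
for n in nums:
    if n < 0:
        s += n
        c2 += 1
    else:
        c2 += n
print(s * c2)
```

n=8: not <0; c2=9
n=6: not <0; c2=15
n=3: not <0; c2=18
n=4: not <0; c2=22
n=9: not <0; c2=31
n=10: not <0; c2=41
n=11: not <0; c2=52
n=-3: <0, s = 1+(-3) = -2; c2=53
s*c2 = (-2)*53 = -106

-106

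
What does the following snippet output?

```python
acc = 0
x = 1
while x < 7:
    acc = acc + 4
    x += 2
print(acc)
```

12

x=1: acc = 0+4 = 4
x=3: acc = 4+4 = 8
x=5: acc = 8+4 = 12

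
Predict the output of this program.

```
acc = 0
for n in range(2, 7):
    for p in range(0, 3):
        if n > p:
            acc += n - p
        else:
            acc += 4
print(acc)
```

49

n=2,p=0: 2>0, acc = 0+2 = 2
n=2,p=1: 2>1, acc = 2+1 = 3
n=2,p=2: not 2>2, acc = 3+4 = 7
n=3,p=0: 3>0, acc = 7+3 = 10
n=3,p=1: 3>1, acc = 10+2 = 12
n=3,p=2: 3>2, acc = 12+1 = 13
n=4,p=0: 4>0, acc = 13+4 = 17
n=4,p=1: 4>1, acc = 17+3 = 20
n=4,p=2: 4>2, acc = 20+2 = 22
n=5,p=0: 5>0, acc = 22+5 = 27
n=5,p=1: 5>1, acc = 27+4 = 31
n=5,p=2: 5>2, acc = 31+3 = 34
n=6,p=0: 6>0, acc = 34+6 = 40
n=6,p=1: 6>1, acc = 40+5 = 45
n=6,p=2: 6>2, acc = 45+4 = 49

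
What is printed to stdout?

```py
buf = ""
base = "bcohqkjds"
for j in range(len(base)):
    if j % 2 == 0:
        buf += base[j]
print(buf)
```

boqjs

j=0: add 'b' → 'b'
j=1: skip
j=2: add 'o' → 'bo'
j=3: skip
j=4: add 'q' → 'boq'
j=5: skip
j=6: add 'j' → 'boqj'
j=7: skip
j=8: add 's' → 'boqjs'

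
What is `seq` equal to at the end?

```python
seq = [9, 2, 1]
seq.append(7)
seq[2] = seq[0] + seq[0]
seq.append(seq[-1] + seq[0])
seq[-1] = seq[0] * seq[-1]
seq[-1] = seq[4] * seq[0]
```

append 7 → [9, 2, 1, 7]
seq[2] = seq[0]+seq[0] = 9+9 = 18 → [9, 2, 18, 7]
append seq[-1]+seq[0] = 7+9 = 16 → [9, 2, 18, 7, 16]
seq[-1] = seq[0]*seq[-1] = 9*16 = 144 → [9, 2, 18, 7, 144]
seq[-1] = seq[4]*seq[0] = 144*9 = 1296 → [9, 2, 18, 7, 1296]

[9, 2, 18, 7, 1296]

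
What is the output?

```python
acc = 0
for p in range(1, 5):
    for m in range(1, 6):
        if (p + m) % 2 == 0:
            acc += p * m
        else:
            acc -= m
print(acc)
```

p=1,m=1: even sum, acc = 0+1 = 1
p=1,m=2: odd sum, acc = 1-2 = -1
p=1,m=3: even sum, acc = (-1)+3 = 2
p=1,m=4: odd sum, acc = 2-4 = -2
p=1,m=5: even sum, acc = (-2)+5 = 3
p=2,m=1: odd sum, acc = 3-1 = 2
p=2,m=2: even sum, acc = 2+4 = 6
p=2,m=3: odd sum, acc = 6-3 = 3
p=2,m=4: even sum, acc = 3+8 = 11
p=2,m=5: odd sum, acc = 11-5 = 6
p=3,m=1: even sum, acc = 6+3 = 9
p=3,m=2: odd sum, acc = 9-2 = 7
p=3,m=3: even sum, acc = 7+9 = 16
p=3,m=4: odd sum, acc = 16-4 = 12
p=3,m=5: even sum, acc = 12+15 = 27
p=4,m=1: odd sum, acc = 27-1 = 26
p=4,m=2: even sum, acc = 26+8 = 34
p=4,m=3: odd sum, acc = 34-3 = 31
p=4,m=4: even sum, acc = 31+16 = 47
p=4,m=5: odd sum, acc = 47-5 = 42

42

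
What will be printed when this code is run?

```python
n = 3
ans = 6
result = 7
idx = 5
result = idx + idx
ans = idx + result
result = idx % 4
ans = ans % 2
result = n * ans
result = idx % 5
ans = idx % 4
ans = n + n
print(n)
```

result = 5+5 = 10
ans = 5+10 = 15
result = 5%4 = 1
ans = 15%2 = 1
result = 3*1 = 3
result = 5%5 = 0
ans = 5%4 = 1
ans = 3+3 = 6

3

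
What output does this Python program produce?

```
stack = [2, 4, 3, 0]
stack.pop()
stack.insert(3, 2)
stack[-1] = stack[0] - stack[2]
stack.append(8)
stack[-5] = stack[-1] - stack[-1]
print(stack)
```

pop() removes 0 → [2, 4, 3]
insert 2 at 3 → [2, 4, 3, 2]
stack[-1] = stack[0]-stack[2] = 2-3 = -1 → [2, 4, 3, -1]
append 8 → [2, 4, 3, -1, 8]
stack[-5] = stack[-1]-stack[-1] = 8-8 = 0 → [0, 4, 3, -1, 8]

[0, 4, 3, -1, 8]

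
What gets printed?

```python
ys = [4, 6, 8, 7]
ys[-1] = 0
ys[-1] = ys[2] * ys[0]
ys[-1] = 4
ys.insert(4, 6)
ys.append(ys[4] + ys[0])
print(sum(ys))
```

ys[-1] = 0 → [4, 6, 8, 0]
ys[-1] = ys[2]*ys[0] = 8*4 = 32 → [4, 6, 8, 32]
ys[-1] = 4 → [4, 6, 8, 4]
insert 6 at 4 → [4, 6, 8, 4, 6]
append ys[4]+ys[0] = 6+4 = 10 → [4, 6, 8, 4, 6, 10]
sum = 38

38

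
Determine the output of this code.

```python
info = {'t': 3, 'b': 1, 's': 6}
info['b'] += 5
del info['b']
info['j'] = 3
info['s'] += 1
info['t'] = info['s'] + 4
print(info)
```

{'t': 11, 's': 7, 'j': 3}

info['b'] = 1+5 = 6 → {'t': 3, 'b': 6, 's': 6}
del 'b' → {'t': 3, 's': 6}
info['j'] = 3 → {'t': 3, 's': 6, 'j': 3}
info['s'] = 6+1 = 7 → {'t': 3, 's': 7, 'j': 3}
info['t'] = info['s']+4 = 11 → {'t': 11, 's': 7, 'j': 3}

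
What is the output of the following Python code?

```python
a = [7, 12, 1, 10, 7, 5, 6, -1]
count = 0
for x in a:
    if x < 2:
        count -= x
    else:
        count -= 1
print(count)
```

-6

x=7: not <2, count = 0-1 = -1
x=12: not <2, count = (-1)-1 = -2
x=1: <2, count = (-2)-1 = -3
x=10: not <2, count = (-3)-1 = -4
x=7: not <2, count = (-4)-1 = -5
x=5: not <2, count = (-5)-1 = -6
x=6: not <2, count = (-6)-1 = -7
x=-1: <2, count = (-7)-(-1) = -6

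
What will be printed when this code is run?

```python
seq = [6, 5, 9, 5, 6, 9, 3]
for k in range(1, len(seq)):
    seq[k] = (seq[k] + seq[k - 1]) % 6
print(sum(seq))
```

20

k=1: seq[1] = (5+6)%6 = 5 → [6, 5, 9, 5, 6, 9, 3]
k=2: seq[2] = (9+5)%6 = 2 → [6, 5, 2, 5, 6, 9, 3]
k=3: seq[3] = (5+2)%6 = 1 → [6, 5, 2, 1, 6, 9, 3]
k=4: seq[4] = (6+1)%6 = 1 → [6, 5, 2, 1, 1, 9, 3]
k=5: seq[5] = (9+1)%6 = 4 → [6, 5, 2, 1, 1, 4, 3]
k=6: seq[6] = (3+4)%6 = 1 → [6, 5, 2, 1, 1, 4, 1]
sum = 20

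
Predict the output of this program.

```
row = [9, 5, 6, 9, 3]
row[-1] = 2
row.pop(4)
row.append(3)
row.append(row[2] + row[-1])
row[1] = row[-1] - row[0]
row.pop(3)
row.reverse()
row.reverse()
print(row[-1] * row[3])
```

row[-1] = 2 → [9, 5, 6, 9, 2]
pop(4) removes 2 → [9, 5, 6, 9]
append 3 → [9, 5, 6, 9, 3]
append row[2]+row[-1] = 6+3 = 9 → [9, 5, 6, 9, 3, 9]
row[1] = row[-1]-row[0] = 9-9 = 0 → [9, 0, 6, 9, 3, 9]
pop(3) removes 9 → [9, 0, 6, 3, 9]
reverse → [9, 3, 6, 0, 9]
reverse → [9, 0, 6, 3, 9]
row[-1]*row[3] = 9*3 = 27

27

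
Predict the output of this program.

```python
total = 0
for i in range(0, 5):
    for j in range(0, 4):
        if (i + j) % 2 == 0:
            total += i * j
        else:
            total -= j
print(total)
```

i=0,j=0: even sum, total = 0+0 = 0
i=0,j=1: odd sum, total = 0-1 = -1
i=0,j=2: even sum, total = (-1)+0 = -1
i=0,j=3: odd sum, total = (-1)-3 = -4
i=1,j=0: odd sum, total = (-4)-0 = -4
i=1,j=1: even sum, total = (-4)+1 = -3
i=1,j=2: odd sum, total = (-3)-2 = -5
i=1,j=3: even sum, total = (-5)+3 = -2
i=2,j=0: even sum, total = (-2)+0 = -2
i=2,j=1: odd sum, total = (-2)-1 = -3
i=2,j=2: even sum, total = (-3)+4 = 1
i=2,j=3: odd sum, total = 1-3 = -2
i=3,j=0: odd sum, total = (-2)-0 = -2
i=3,j=1: even sum, total = (-2)+3 = 1
i=3,j=2: odd sum, total = 1-2 = -1
i=3,j=3: even sum, total = (-1)+9 = 8
i=4,j=0: even sum, total = 8+0 = 8
i=4,j=1: odd sum, total = 8-1 = 7
i=4,j=2: even sum, total = 7+8 = 15
i=4,j=3: odd sum, total = 15-3 = 12

12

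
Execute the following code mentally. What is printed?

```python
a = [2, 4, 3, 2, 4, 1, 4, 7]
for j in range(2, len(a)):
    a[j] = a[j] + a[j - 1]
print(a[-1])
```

25

j=2: a[2] = 3+4 = 7 → [2, 4, 7, 2, 4, 1, 4, 7]
j=3: a[3] = 2+7 = 9 → [2, 4, 7, 9, 4, 1, 4, 7]
j=4: a[4] = 4+9 = 13 → [2, 4, 7, 9, 13, 1, 4, 7]
j=5: a[5] = 1+13 = 14 → [2, 4, 7, 9, 13, 14, 4, 7]
j=6: a[6] = 4+14 = 18 → [2, 4, 7, 9, 13, 14, 18, 7]
j=7: a[7] = 7+18 = 25 → [2, 4, 7, 9, 13, 14, 18, 25]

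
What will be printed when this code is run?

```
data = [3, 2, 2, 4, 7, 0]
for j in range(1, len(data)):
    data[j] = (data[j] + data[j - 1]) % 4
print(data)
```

[3, 1, 3, 3, 2, 2]

j=1: data[1] = (2+3)%4 = 1 → [3, 1, 2, 4, 7, 0]
j=2: data[2] = (2+1)%4 = 3 → [3, 1, 3, 4, 7, 0]
j=3: data[3] = (4+3)%4 = 3 → [3, 1, 3, 3, 7, 0]
j=4: data[4] = (7+3)%4 = 2 → [3, 1, 3, 3, 2, 0]
j=5: data[5] = (0+2)%4 = 2 → [3, 1, 3, 3, 2, 2]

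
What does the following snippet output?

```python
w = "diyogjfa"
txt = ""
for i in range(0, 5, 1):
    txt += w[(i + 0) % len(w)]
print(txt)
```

i=0: add w[0]='d' → 'd'
i=1: add w[1]='i' → 'di'
i=2: add w[2]='y' → 'diy'
i=3: add w[3]='o' → 'diyo'
i=4: add w[4]='g' → 'diyog'

diyog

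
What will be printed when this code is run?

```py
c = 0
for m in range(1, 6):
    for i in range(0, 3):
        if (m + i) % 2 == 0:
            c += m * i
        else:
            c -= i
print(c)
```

13

m=1,i=0: odd sum, c = 0-0 = 0
m=1,i=1: even sum, c = 0+1 = 1
m=1,i=2: odd sum, c = 1-2 = -1
m=2,i=0: even sum, c = (-1)+0 = -1
m=2,i=1: odd sum, c = (-1)-1 = -2
m=2,i=2: even sum, c = (-2)+4 = 2
m=3,i=0: odd sum, c = 2-0 = 2
m=3,i=1: even sum, c = 2+3 = 5
m=3,i=2: odd sum, c = 5-2 = 3
m=4,i=0: even sum, c = 3+0 = 3
m=4,i=1: odd sum, c = 3-1 = 2
m=4,i=2: even sum, c = 2+8 = 10
m=5,i=0: odd sum, c = 10-0 = 10
m=5,i=1: even sum, c = 10+5 = 15
m=5,i=2: odd sum, c = 15-2 = 13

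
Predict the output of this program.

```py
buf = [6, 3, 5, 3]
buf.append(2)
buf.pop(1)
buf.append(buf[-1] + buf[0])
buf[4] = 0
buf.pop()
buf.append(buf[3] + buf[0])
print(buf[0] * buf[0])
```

36

append 2 → [6, 3, 5, 3, 2]
pop(1) removes 3 → [6, 5, 3, 2]
append buf[-1]+buf[0] = 2+6 = 8 → [6, 5, 3, 2, 8]
buf[4] = 0 → [6, 5, 3, 2, 0]
pop() removes 0 → [6, 5, 3, 2]
append buf[3]+buf[0] = 2+6 = 8 → [6, 5, 3, 2, 8]
buf[0]*buf[0] = 6*6 = 36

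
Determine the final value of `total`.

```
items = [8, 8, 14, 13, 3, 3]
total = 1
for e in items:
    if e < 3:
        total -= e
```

e=8: not <3
e=8: not <3
e=14: not <3
e=13: not <3
e=3: not <3
e=3: not <3

1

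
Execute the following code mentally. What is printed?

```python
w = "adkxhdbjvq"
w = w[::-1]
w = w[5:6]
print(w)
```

h

reverse → 'qvjbdhxkda'
slice [5:6] → 'h'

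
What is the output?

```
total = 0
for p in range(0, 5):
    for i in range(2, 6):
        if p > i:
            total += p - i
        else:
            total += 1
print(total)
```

p=0,i=2: not 0>2, total = 0+1 = 1
p=0,i=3: not 0>3, total = 1+1 = 2
p=0,i=4: not 0>4, total = 2+1 = 3
p=0,i=5: not 0>5, total = 3+1 = 4
p=1,i=2: not 1>2, total = 4+1 = 5
p=1,i=3: not 1>3, total = 5+1 = 6
p=1,i=4: not 1>4, total = 6+1 = 7
p=1,i=5: not 1>5, total = 7+1 = 8
p=2,i=2: not 2>2, total = 8+1 = 9
p=2,i=3: not 2>3, total = 9+1 = 10
p=2,i=4: not 2>4, total = 10+1 = 11
p=2,i=5: not 2>5, total = 11+1 = 12
p=3,i=2: 3>2, total = 12+1 = 13
p=3,i=3: not 3>3, total = 13+1 = 14
p=3,i=4: not 3>4, total = 14+1 = 15
p=3,i=5: not 3>5, total = 15+1 = 16
p=4,i=2: 4>2, total = 16+2 = 18
p=4,i=3: 4>3, total = 18+1 = 19
p=4,i=4: not 4>4, total = 19+1 = 20
p=4,i=5: not 4>5, total = 20+1 = 21

21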